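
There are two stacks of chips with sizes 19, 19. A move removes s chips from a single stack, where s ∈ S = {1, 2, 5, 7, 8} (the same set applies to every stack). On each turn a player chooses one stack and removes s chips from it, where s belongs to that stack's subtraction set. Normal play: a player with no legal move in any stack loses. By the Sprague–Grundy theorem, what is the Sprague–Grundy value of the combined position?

All stacks use S = {1, 2, 5, 7, 8}:
G(0) = 0
G(1) = mex{0} = 1
G(2) = mex{1,0} = 2
G(3) = mex{2,1} = 0
G(4) = mex{0,2} = 1
G(5) = mex{1,0,0} = 2
G(6) = mex{2,1,1} = 0
G(7) = mex{0,2,2,0} = 1
G(8) = mex{1,0,0,1,0} = 2
G(9) = mex{2,1,1,2,1} = 0
G(10) = mex{0,2,2,0,2} = 1
G(11) = mex{1,0,0,1,0} = 2
G(12) = mex{2,1,1,2,1} = 0
G(13) = mex{0,2,2,0,2} = 1
G(14) = mex{1,0,0,1,0} = 2
G(15) = mex{2,1,1,2,1} = 0
G(16) = mex{0,2,2,0,2} = 1
G(17) = mex{1,0,0,1,0} = 2
G(18) = mex{2,1,1,2,1} = 0
G(19) = mex{0,2,2,0,2} = 1
Stack A: G(19) = 1.
Stack B: G(19) = 1.
Combined Grundy value = 1 ⊕ 1 = 0.

0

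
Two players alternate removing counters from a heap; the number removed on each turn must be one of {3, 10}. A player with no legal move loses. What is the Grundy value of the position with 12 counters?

2

G(0) = 0
G(1) = mex{} = 0
G(2) = mex{} = 0
G(3) = mex{0} = 1
G(4) = mex{0} = 1
G(5) = mex{0} = 1
G(6) = mex{1} = 0
G(7) = mex{1} = 0
G(8) = mex{1} = 0
G(9) = mex{0} = 1
G(10) = mex{0,0} = 1
G(11) = mex{0,0} = 1
G(12) = mex{1,0} = 2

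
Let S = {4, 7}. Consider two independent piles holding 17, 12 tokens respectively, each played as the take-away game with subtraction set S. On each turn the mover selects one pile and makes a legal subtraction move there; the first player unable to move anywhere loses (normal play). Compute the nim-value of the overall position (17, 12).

All piles use S = {4, 7}:
n :  0  1  2  3  4  5  6  7  8  9 10 11 12 13 14 15 16 17
G :  0  0  0  0  1  1  1  1  2  2  2  0  0  0  0  1  1  1
Pile A: G(17) = 1.
Pile B: G(12) = 0.
Combined Grundy value = 1 ⊕ 0 = 1.

1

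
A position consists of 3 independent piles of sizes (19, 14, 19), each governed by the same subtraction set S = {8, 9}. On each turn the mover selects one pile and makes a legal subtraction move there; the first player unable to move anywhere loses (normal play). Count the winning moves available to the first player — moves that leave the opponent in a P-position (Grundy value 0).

All piles use S = {8, 9}:
n :  0  1  2  3  4  5  6  7  8  9 10 11 12 13 14 15 16 17 18 19
G :  0  0  0  0  0  0  0  0  1  1  1  1  1  1  1  1  2  0  0  0
Pile A: G(19) = 0.
Pile B: G(14) = 1.
Pile C: G(19) = 0.
Combined Grundy value = 0 ⊕ 1 ⊕ 0 = 1.
A winning move leaves total XOR = 0, i.e. changes one component's Grundy value g to g ⊕ X where X is the current total.
Pile A: need g' = 0⊕1 = 1. Options: 19−8→G=1, 19−9→G=1. Hits: 2.
Pile B: need g' = 1⊕1 = 0. Options: 14−8→G=0, 14−9→G=0. Hits: 2.
Pile C: need g' = 0⊕1 = 1. Options: 19−8→G=1, 19−9→G=1. Hits: 2.

6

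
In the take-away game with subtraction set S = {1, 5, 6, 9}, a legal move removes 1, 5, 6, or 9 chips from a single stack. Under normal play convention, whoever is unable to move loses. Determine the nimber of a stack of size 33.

n :  0  1  2  3  4  5  6  7  8  9 10 11 12 13 14 15 16 17 18 19 20 21 22 23 24 25 26 27 28 29 30 31 32 33
G :  0  1  0  1  0  1  2  3  2  3  2  3  0  1  0  1  0  1  2  3  2  3  2  3  0  1  0  1  0  1  2  3  2  3

3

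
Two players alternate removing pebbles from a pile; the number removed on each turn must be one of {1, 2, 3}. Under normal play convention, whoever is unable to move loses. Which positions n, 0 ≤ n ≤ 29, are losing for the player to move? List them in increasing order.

n :  0  1  2  3  4  5  6  7  8  9 10 11 12 13 14 15 16 17 18 19 20 21 22 23 24 25 26 27 28 29
G :  0  1  2  3  0  1  2  3  0  1  2  3  0  1  2  3  0  1  2  3  0  1  2  3  0  1  2  3  0  1
P-positions are exactly the n with G(n) = 0.

0, 4, 8, 12, 16, 20, 24, 28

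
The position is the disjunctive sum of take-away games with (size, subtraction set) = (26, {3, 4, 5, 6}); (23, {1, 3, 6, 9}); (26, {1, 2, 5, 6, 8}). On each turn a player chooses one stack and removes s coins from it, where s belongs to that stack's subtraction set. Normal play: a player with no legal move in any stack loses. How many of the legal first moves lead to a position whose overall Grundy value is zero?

Stack A, S = {3, 4, 5, 6}:
G(0) = 0
G(1) = mex{} = 0
G(2) = mex{} = 0
G(3) = mex{0} = 1
G(4) = mex{0,0} = 1
G(5) = mex{0,0,0} = 1
G(6) = mex{1,0,0,0} = 2
G(7) = mex{1,1,0,0} = 2
G(8) = mex{1,1,1,0} = 2
G(9) = mex{2,1,1,1} = 0
G(10) = mex{2,2,1,1} = 0
G(11) = mex{2,2,2,1} = 0
G(12) = mex{0,2,2,2} = 1
G(13) = mex{0,0,2,2} = 1
G(14) = mex{0,0,0,2} = 1
G(15) = mex{1,0,0,0} = 2
G(16) = mex{1,1,0,0} = 2
G(17) = mex{1,1,1,0} = 2
G(18) = mex{2,1,1,1} = 0
G(19) = mex{2,2,1,1} = 0
G(20) = mex{2,2,2,1} = 0
G(21) = mex{0,2,2,2} = 1
G(22) = mex{0,0,2,2} = 1
G(23) = mex{0,0,0,2} = 1
G(24) = mex{1,0,0,0} = 2
G(25) = mex{1,1,0,0} = 2
G(26) = mex{1,1,1,0} = 2
G_A(26) = 2.
Stack B, S = {1, 3, 6, 9}:
n :  0  1  2  3  4  5  6  7  8  9 10 11 12 13 14 15 16 17 18 19 20 21 22 23
G :  0  1  0  1  0  1  2  3  2  3  2  3  0  1  0  1  0  1  2  3  2  3  2  3
G_B(23) = 3.
Stack C, S = {1, 2, 5, 6, 8}:
G(0) = 0
G(1) = mex{0} = 1
G(2) = mex{1,0} = 2
G(3) = mex{2,1} = 0
G(4) = mex{0,2} = 1
G(5) = mex{1,0,0} = 2
G(6) = mex{2,1,1,0} = 3
G(7) = mex{3,2,2,1} = 0
G(8) = mex{0,3,0,2,0} = 1
G(9) = mex{1,0,1,0,1} = 2
G(10) = mex{2,1,2,1,2} = 0
G(11) = mex{0,2,3,2,0} = 1
G(12) = mex{1,0,0,3,1} = 2
G(13) = mex{2,1,1,0,2} = 3
G(14) = mex{3,2,2,1,3} = 0
G(15) = mex{0,3,0,2,0} = 1
G(16) = mex{1,0,1,0,1} = 2
G(17) = mex{2,1,2,1,2} = 0
G(18) = mex{0,2,3,2,0} = 1
G(19) = mex{1,0,0,3,1} = 2
G(20) = mex{2,1,1,0,2} = 3
G(21) = mex{3,2,2,1,3} = 0
G(22) = mex{0,3,0,2,0} = 1
G(23) = mex{1,0,1,0,1} = 2
G(24) = mex{2,1,2,1,2} = 0
G(25) = mex{0,2,3,2,0} = 1
G(26) = mex{1,0,0,3,1} = 2
G_C(26) = 2.
Combined Grundy value = 2 ⊕ 3 ⊕ 2 = 3.
A winning move leaves total XOR = 0, i.e. changes one component's Grundy value g to g ⊕ X where X is the current total.
Stack A: need g' = 2⊕3 = 1. Options: 26−3→G=1, 26−4→G=1, 26−5→G=1, 26−6→G=0. Hits: 3.
Stack B: need g' = 3⊕3 = 0. Options: 23−1→G=2, 23−3→G=2, 23−6→G=1, 23−9→G=0. Hits: 1.
Stack C: need g' = 2⊕3 = 1. Options: 26−1→G=1, 26−2→G=0, 26−5→G=0, 26−6→G=3, 26−8→G=1. Hits: 2.

6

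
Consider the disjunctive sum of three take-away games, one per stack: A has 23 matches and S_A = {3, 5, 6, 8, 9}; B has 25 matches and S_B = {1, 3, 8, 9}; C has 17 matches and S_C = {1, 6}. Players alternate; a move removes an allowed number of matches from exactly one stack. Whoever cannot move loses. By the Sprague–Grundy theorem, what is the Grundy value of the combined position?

Stack A, S = {3, 5, 6, 8, 9}:
G(0) = 0
G(1) = mex{} = 0
G(2) = mex{} = 0
G(3) = mex{0} = 1
G(4) = mex{0} = 1
G(5) = mex{0,0} = 1
G(6) = mex{1,0,0} = 2
G(7) = mex{1,0,0} = 2
G(8) = mex{1,1,0,0} = 2
G(9) = mex{2,1,1,0,0} = 3
G(10) = mex{2,1,1,0,0} = 3
G(11) = mex{2,2,1,1,0} = 3
G(12) = mex{3,2,2,1,1} = 0
G(13) = mex{3,2,2,1,1} = 0
G(14) = mex{3,3,2,2,1} = 0
G(15) = mex{0,3,3,2,2} = 1
G(16) = mex{0,3,3,2,2} = 1
G(17) = mex{0,0,3,3,2} = 1
G(18) = mex{1,0,0,3,3} = 2
G(19) = mex{1,0,0,3,3} = 2
G(20) = mex{1,1,0,0,3} = 2
G(21) = mex{2,1,1,0,0} = 3
G(22) = mex{2,1,1,0,0} = 3
G(23) = mex{2,2,1,1,0} = 3
G_A(23) = 3.
Stack B, S = {1, 3, 8, 9}:
n :  0  1  2  3  4  5  6  7  8  9 10 11 12 13 14 15 16 17 18 19 20 21 22 23 24 25
G :  0  1  0  1  0  1  0  1  2  3  2  3  2  3  2  3  0  1  0  1  0  1  0  1  2  3
G_B(25) = 3.
Stack C, S = {1, 6}:
G(0) = 0
G(1) = mex{0} = 1
G(2) = mex{1} = 0
G(3) = mex{0} = 1
G(4) = mex{1} = 0
G(5) = mex{0} = 1
G(6) = mex{1,0} = 2
G(7) = mex{2,1} = 0
G(8) = mex{0,0} = 1
G(9) = mex{1,1} = 0
G(10) = mex{0,0} = 1
G(11) = mex{1,1} = 0
G(12) = mex{0,2} = 1
G(13) = mex{1,0} = 2
G(14) = mex{2,1} = 0
G(15) = mex{0,0} = 1
G(16) = mex{1,1} = 0
G(17) = mex{0,0} = 1
G_C(17) = 1.
Combined Grundy value = 3 ⊕ 3 ⊕ 1 = 1.

1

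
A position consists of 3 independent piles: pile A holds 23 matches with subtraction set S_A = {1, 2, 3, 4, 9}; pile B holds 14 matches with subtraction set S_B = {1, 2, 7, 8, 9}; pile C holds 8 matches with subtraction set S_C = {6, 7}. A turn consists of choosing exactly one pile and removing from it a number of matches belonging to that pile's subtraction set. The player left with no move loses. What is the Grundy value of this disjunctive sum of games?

7

Pile A, S = {1, 2, 3, 4, 9}:
G(0) = 0
G(1) = mex{0} = 1
G(2) = mex{1,0} = 2
G(3) = mex{2,1,0} = 3
G(4) = mex{3,2,1,0} = 4
G(5) = mex{4,3,2,1} = 0
G(6) = mex{0,4,3,2} = 1
G(7) = mex{1,0,4,3} = 2
G(8) = mex{2,1,0,4} = 3
G(9) = mex{3,2,1,0,0} = 4
G(10) = mex{4,3,2,1,1} = 0
G(11) = mex{0,4,3,2,2} = 1
G(12) = mex{1,0,4,3,3} = 2
G(13) = mex{2,1,0,4,4} = 3
G(14) = mex{3,2,1,0,0} = 4
G(15) = mex{4,3,2,1,1} = 0
G(16) = mex{0,4,3,2,2} = 1
G(17) = mex{1,0,4,3,3} = 2
G(18) = mex{2,1,0,4,4} = 3
G(19) = mex{3,2,1,0,0} = 4
G(20) = mex{4,3,2,1,1} = 0
G(21) = mex{0,4,3,2,2} = 1
G(22) = mex{1,0,4,3,3} = 2
G(23) = mex{2,1,0,4,4} = 3
G_A(23) = 3.
Pile B, S = {1, 2, 7, 8, 9}:
n :  0  1  2  3  4  5  6  7  8  9 10 11 12 13 14
G :  0  1  2  0  1  2  0  1  2  3  4  5  3  4  5
G_B(14) = 5.
Pile C, S = {6, 7}:
n : 0 1 2 3 4 5 6 7 8
G : 0 0 0 0 0 0 1 1 1
G_C(8) = 1.
Combined Grundy value = 3 ⊕ 5 ⊕ 1 = 7.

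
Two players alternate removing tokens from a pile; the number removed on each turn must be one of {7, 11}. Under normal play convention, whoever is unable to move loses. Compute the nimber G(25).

n :  0  1  2  3  4  5  6  7  8  9 10 11 12 13 14 15 16 17 18 19 20 21 22 23 24 25
G :  0  0  0  0  0  0  0  1  1  1  1  1  1  1  2  2  2  2  0  0  0  0  0  0  0  1

1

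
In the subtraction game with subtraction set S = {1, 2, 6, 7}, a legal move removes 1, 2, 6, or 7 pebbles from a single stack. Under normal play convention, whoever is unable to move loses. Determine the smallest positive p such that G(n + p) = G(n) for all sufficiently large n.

8

n :  0  1  2  3  4  5  6  7  8  9 10 11 12 13 14 15 16 17
G :  0  1  2  0  1  2  3  4  0  1  2  0  1  2  3  4  0  1
G(n+8) = G(n) holds for n = 0,…,6 (a full window of length max(S) = 7), so the sequence is purely periodic with period 8.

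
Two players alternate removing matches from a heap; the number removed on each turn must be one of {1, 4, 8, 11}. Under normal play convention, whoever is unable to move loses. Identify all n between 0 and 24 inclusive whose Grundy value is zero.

n :  0  1  2  3  4  5  6  7  8  9 10 11 12 13 14 15 16 17 18 19 20 21 22 23 24
G :  0  1  0  1  2  0  1  0  1  2  3  2  0  1  0  1  2  0  1  0  1  2  3  2  0
P-positions are exactly the n with G(n) = 0.

0, 2, 5, 7, 12, 14, 17, 19, 24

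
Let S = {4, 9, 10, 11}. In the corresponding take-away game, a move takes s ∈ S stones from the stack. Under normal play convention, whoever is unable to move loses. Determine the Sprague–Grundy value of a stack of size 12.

G(0) = 0
G(1) = mex{} = 0
G(2) = mex{} = 0
G(3) = mex{} = 0
G(4) = mex{0} = 1
G(5) = mex{0} = 1
G(6) = mex{0} = 1
G(7) = mex{0} = 1
G(8) = mex{1} = 0
G(9) = mex{1,0} = 2
G(10) = mex{1,0,0} = 2
G(11) = mex{1,0,0,0} = 2
G(12) = mex{0,0,0,0} = 1

1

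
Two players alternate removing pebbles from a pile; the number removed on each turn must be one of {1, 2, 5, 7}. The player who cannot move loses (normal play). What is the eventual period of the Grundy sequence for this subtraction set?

G(0) = 0
G(1) = mex{0} = 1
G(2) = mex{1,0} = 2
G(3) = mex{2,1} = 0
G(4) = mex{0,2} = 1
G(5) = mex{1,0,0} = 2
G(6) = mex{2,1,1} = 0
G(7) = mex{0,2,2,0} = 1
G(8) = mex{1,0,0,1} = 2
G(9) = mex{2,1,1,2} = 0
G(10) = mex{0,2,2,0} = 1
G(11) = mex{1,0,0,1} = 2
G(12) = mex{2,1,1,2} = 0
G(13) = mex{0,2,2,0} = 1
G(14) = mex{1,0,0,1} = 2
G(n+3) = G(n) holds for n = 0,…,6 (a full window of length max(S) = 7), so the sequence is purely periodic with period 3.

3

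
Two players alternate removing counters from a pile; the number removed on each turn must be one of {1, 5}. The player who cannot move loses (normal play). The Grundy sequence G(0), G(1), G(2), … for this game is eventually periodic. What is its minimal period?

2

G(0) = 0
G(1) = mex{0} = 1
G(2) = mex{1} = 0
G(3) = mex{0} = 1
G(4) = mex{1} = 0
G(5) = mex{0,0} = 1
G(6) = mex{1,1} = 0
G(7) = mex{0,0} = 1
G(8) = mex{1,1} = 0
G(9) = mex{0,0} = 1
G(10) = mex{1,1} = 0
G(11) = mex{0,0} = 1
G(12) = mex{1,1} = 0
G(13) = mex{0,0} = 1
G(14) = mex{1,1} = 0
G(n+2) = G(n) holds for n = 0,…,4 (a full window of length max(S) = 5), so the sequence is purely periodic with period 2.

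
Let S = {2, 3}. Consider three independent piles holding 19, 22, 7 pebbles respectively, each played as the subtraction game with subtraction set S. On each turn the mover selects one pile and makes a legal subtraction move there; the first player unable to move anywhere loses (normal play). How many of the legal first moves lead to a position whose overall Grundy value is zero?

1

All piles use S = {2, 3}:
G(0) = 0
G(1) = mex{} = 0
G(2) = mex{0} = 1
G(3) = mex{0,0} = 1
G(4) = mex{1,0} = 2
G(5) = mex{1,1} = 0
G(6) = mex{2,1} = 0
G(7) = mex{0,2} = 1
G(8) = mex{0,0} = 1
G(9) = mex{1,0} = 2
G(10) = mex{1,1} = 0
G(11) = mex{2,1} = 0
G(12) = mex{0,2} = 1
G(13) = mex{0,0} = 1
G(14) = mex{1,0} = 2
G(15) = mex{1,1} = 0
G(16) = mex{2,1} = 0
G(17) = mex{0,2} = 1
G(18) = mex{0,0} = 1
G(19) = mex{1,0} = 2
G(20) = mex{1,1} = 0
G(21) = mex{2,1} = 0
G(22) = mex{0,2} = 1
Pile A: G(19) = 2.
Pile B: G(22) = 1.
Pile C: G(7) = 1.
Combined Grundy value = 2 ⊕ 1 ⊕ 1 = 2.
A winning move leaves total XOR = 0, i.e. changes one component's Grundy value g to g ⊕ X where X is the current total.
Pile A: need g' = 2⊕2 = 0. Options: 19−2→G=1, 19−3→G=0. Hits: 1.
Pile B: need g' = 1⊕2 = 3. Options: 22−2→G=0, 22−3→G=2. Hits: 0.
Pile C: need g' = 1⊕2 = 3. Options: 7−2→G=0, 7−3→G=2. Hits: 0.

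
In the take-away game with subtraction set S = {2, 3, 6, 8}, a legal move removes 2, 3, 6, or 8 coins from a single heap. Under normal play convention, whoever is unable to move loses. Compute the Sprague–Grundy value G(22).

G(0) = 0
G(1) = mex{} = 0
G(2) = mex{0} = 1
G(3) = mex{0,0} = 1
G(4) = mex{1,0} = 2
G(5) = mex{1,1} = 0
G(6) = mex{2,1,0} = 3
G(7) = mex{0,2,0} = 1
G(8) = mex{3,0,1,0} = 2
G(9) = mex{1,3,1,0} = 2
G(10) = mex{2,1,2,1} = 0
G(11) = mex{2,2,0,1} = 3
G(12) = mex{0,2,3,2} = 1
G(13) = mex{3,0,1,0} = 2
G(14) = mex{1,3,2,3} = 0
G(15) = mex{2,1,2,1} = 0
G(16) = mex{0,2,0,2} = 1
G(17) = mex{0,0,3,2} = 1
G(18) = mex{1,0,1,0} = 2
G(19) = mex{1,1,2,3} = 0
G(20) = mex{2,1,0,1} = 3
G(21) = mex{0,2,0,2} = 1
G(22) = mex{3,0,1,0} = 2

2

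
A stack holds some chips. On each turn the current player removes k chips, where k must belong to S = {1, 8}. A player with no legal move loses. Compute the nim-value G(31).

G(0) = 0
G(1) = mex{0} = 1
G(2) = mex{1} = 0
G(3) = mex{0} = 1
G(4) = mex{1} = 0
G(5) = mex{0} = 1
G(6) = mex{1} = 0
G(7) = mex{0} = 1
G(8) = mex{1,0} = 2
G(9) = mex{2,1} = 0
G(10) = mex{0,0} = 1
G(11) = mex{1,1} = 0
G(12) = mex{0,0} = 1
G(13) = mex{1,1} = 0
G(14) = mex{0,0} = 1
G(15) = mex{1,1} = 0
G(16) = mex{0,2} = 1
G(17) = mex{1,0} = 2
G(18) = mex{2,1} = 0
G(19) = mex{0,0} = 1
G(20) = mex{1,1} = 0
G(21) = mex{0,0} = 1
G(22) = mex{1,1} = 0
G(23) = mex{0,0} = 1
G(24) = mex{1,1} = 0
G(25) = mex{0,2} = 1
G(26) = mex{1,0} = 2
G(27) = mex{2,1} = 0
G(28) = mex{0,0} = 1
G(29) = mex{1,1} = 0
G(30) = mex{0,0} = 1
G(31) = mex{1,1} = 0

0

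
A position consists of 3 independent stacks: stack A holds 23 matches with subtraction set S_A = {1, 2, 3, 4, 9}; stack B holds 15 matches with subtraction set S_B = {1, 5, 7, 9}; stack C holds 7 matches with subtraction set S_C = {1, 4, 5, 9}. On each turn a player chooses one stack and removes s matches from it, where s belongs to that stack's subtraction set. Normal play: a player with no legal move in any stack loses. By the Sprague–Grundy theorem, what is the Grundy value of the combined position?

Stack A, S = {1, 2, 3, 4, 9}:
G(0) = 0
G(1) = mex{0} = 1
G(2) = mex{1,0} = 2
G(3) = mex{2,1,0} = 3
G(4) = mex{3,2,1,0} = 4
G(5) = mex{4,3,2,1} = 0
G(6) = mex{0,4,3,2} = 1
G(7) = mex{1,0,4,3} = 2
G(8) = mex{2,1,0,4} = 3
G(9) = mex{3,2,1,0,0} = 4
G(10) = mex{4,3,2,1,1} = 0
G(11) = mex{0,4,3,2,2} = 1
G(12) = mex{1,0,4,3,3} = 2
G(13) = mex{2,1,0,4,4} = 3
G(14) = mex{3,2,1,0,0} = 4
G(15) = mex{4,3,2,1,1} = 0
G(16) = mex{0,4,3,2,2} = 1
G(17) = mex{1,0,4,3,3} = 2
G(18) = mex{2,1,0,4,4} = 3
G(19) = mex{3,2,1,0,0} = 4
G(20) = mex{4,3,2,1,1} = 0
G(21) = mex{0,4,3,2,2} = 1
G(22) = mex{1,0,4,3,3} = 2
G(23) = mex{2,1,0,4,4} = 3
G_A(23) = 3.
Stack B, S = {1, 5, 7, 9}:
G(0) = 0
G(1) = mex{0} = 1
G(2) = mex{1} = 0
G(3) = mex{0} = 1
G(4) = mex{1} = 0
G(5) = mex{0,0} = 1
G(6) = mex{1,1} = 0
G(7) = mex{0,0,0} = 1
G(8) = mex{1,1,1} = 0
G(9) = mex{0,0,0,0} = 1
G(10) = mex{1,1,1,1} = 0
G(11) = mex{0,0,0,0} = 1
G(12) = mex{1,1,1,1} = 0
G(13) = mex{0,0,0,0} = 1
G(14) = mex{1,1,1,1} = 0
G(15) = mex{0,0,0,0} = 1
G_B(15) = 1.
Stack C, S = {1, 4, 5, 9}:
n : 0 1 2 3 4 5 6 7
G : 0 1 0 1 2 3 2 3
G_C(7) = 3.
Combined Grundy value = 3 ⊕ 1 ⊕ 3 = 1.

1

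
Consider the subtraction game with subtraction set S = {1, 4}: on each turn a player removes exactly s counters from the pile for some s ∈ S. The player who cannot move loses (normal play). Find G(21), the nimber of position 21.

1

G(0) = 0
G(1) = mex{0} = 1
G(2) = mex{1} = 0
G(3) = mex{0} = 1
G(4) = mex{1,0} = 2
G(5) = mex{2,1} = 0
G(6) = mex{0,0} = 1
G(7) = mex{1,1} = 0
G(8) = mex{0,2} = 1
G(9) = mex{1,0} = 2
G(10) = mex{2,1} = 0
G(11) = mex{0,0} = 1
G(12) = mex{1,1} = 0
G(13) = mex{0,2} = 1
G(14) = mex{1,0} = 2
G(15) = mex{2,1} = 0
G(16) = mex{0,0} = 1
G(17) = mex{1,1} = 0
G(18) = mex{0,2} = 1
G(19) = mex{1,0} = 2
G(20) = mex{2,1} = 0
G(21) = mex{0,0} = 1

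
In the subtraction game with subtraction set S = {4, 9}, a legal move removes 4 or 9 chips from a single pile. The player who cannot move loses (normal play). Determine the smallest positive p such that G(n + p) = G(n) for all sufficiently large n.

G(0) = 0
G(1) = mex{} = 0
G(2) = mex{} = 0
G(3) = mex{} = 0
G(4) = mex{0} = 1
G(5) = mex{0} = 1
G(6) = mex{0} = 1
G(7) = mex{0} = 1
G(8) = mex{1} = 0
G(9) = mex{1,0} = 2
G(10) = mex{1,0} = 2
G(11) = mex{1,0} = 2
G(12) = mex{0,0} = 1
G(13) = mex{2,1} = 0
G(14) = mex{2,1} = 0
G(15) = mex{2,1} = 0
G(16) = mex{1,1} = 0
G(17) = mex{0,0} = 1
G(18) = mex{0,2} = 1
G(19) = mex{0,2} = 1
G(20) = mex{0,2} = 1
G(21) = mex{1,1} = 0
G(22) = mex{1,0} = 2
G(23) = mex{1,0} = 2
G(24) = mex{1,0} = 2
G(25) = mex{0,0} = 1
G(26) = mex{2,1} = 0
G(27) = mex{2,1} = 0
G(n+13) = G(n) holds for n = 0,…,8 (a full window of length max(S) = 9), so the sequence is purely periodic with period 13.

13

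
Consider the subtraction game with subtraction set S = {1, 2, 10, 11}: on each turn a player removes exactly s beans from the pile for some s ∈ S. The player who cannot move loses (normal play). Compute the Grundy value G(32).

G(0) = 0
G(1) = mex{0} = 1
G(2) = mex{1,0} = 2
G(3) = mex{2,1} = 0
G(4) = mex{0,2} = 1
G(5) = mex{1,0} = 2
G(6) = mex{2,1} = 0
G(7) = mex{0,2} = 1
G(8) = mex{1,0} = 2
G(9) = mex{2,1} = 0
G(10) = mex{0,2,0} = 1
G(11) = mex{1,0,1,0} = 2
G(12) = mex{2,1,2,1} = 0
G(13) = mex{0,2,0,2} = 1
G(14) = mex{1,0,1,0} = 2
G(15) = mex{2,1,2,1} = 0
G(16) = mex{0,2,0,2} = 1
G(17) = mex{1,0,1,0} = 2
G(18) = mex{2,1,2,1} = 0
G(19) = mex{0,2,0,2} = 1
G(20) = mex{1,0,1,0} = 2
G(21) = mex{2,1,2,1} = 0
G(22) = mex{0,2,0,2} = 1
G(23) = mex{1,0,1,0} = 2
G(24) = mex{2,1,2,1} = 0
G(25) = mex{0,2,0,2} = 1
G(26) = mex{1,0,1,0} = 2
G(27) = mex{2,1,2,1} = 0
G(28) = mex{0,2,0,2} = 1
G(29) = mex{1,0,1,0} = 2
G(30) = mex{2,1,2,1} = 0
G(31) = mex{0,2,0,2} = 1
G(32) = mex{1,0,1,0} = 2

2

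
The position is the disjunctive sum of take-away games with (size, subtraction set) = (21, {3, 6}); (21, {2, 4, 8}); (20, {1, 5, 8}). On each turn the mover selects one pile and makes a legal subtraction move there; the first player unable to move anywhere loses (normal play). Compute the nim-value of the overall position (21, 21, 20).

1

Pile A, S = {3, 6}:
G(0) = 0
G(1) = mex{} = 0
G(2) = mex{} = 0
G(3) = mex{0} = 1
G(4) = mex{0} = 1
G(5) = mex{0} = 1
G(6) = mex{1,0} = 2
G(7) = mex{1,0} = 2
G(8) = mex{1,0} = 2
G(9) = mex{2,1} = 0
G(10) = mex{2,1} = 0
G(11) = mex{2,1} = 0
G(12) = mex{0,2} = 1
G(13) = mex{0,2} = 1
G(14) = mex{0,2} = 1
G(15) = mex{1,0} = 2
G(16) = mex{1,0} = 2
G(17) = mex{1,0} = 2
G(18) = mex{2,1} = 0
G(19) = mex{2,1} = 0
G(20) = mex{2,1} = 0
G(21) = mex{0,2} = 1
G_A(21) = 1.
Pile B, S = {2, 4, 8}:
G(0) = 0
G(1) = mex{} = 0
G(2) = mex{0} = 1
G(3) = mex{0} = 1
G(4) = mex{1,0} = 2
G(5) = mex{1,0} = 2
G(6) = mex{2,1} = 0
G(7) = mex{2,1} = 0
G(8) = mex{0,2,0} = 1
G(9) = mex{0,2,0} = 1
G(10) = mex{1,0,1} = 2
G(11) = mex{1,0,1} = 2
G(12) = mex{2,1,2} = 0
G(13) = mex{2,1,2} = 0
G(14) = mex{0,2,0} = 1
G(15) = mex{0,2,0} = 1
G(16) = mex{1,0,1} = 2
G(17) = mex{1,0,1} = 2
G(18) = mex{2,1,2} = 0
G(19) = mex{2,1,2} = 0
G(20) = mex{0,2,0} = 1
G(21) = mex{0,2,0} = 1
G_B(21) = 1.
Pile C, S = {1, 5, 8}:
n :  0  1  2  3  4  5  6  7  8  9 10 11 12 13 14 15 16 17 18 19 20
G :  0  1  0  1  0  1  0  1  2  3  2  3  2  0  1  0  1  0  1  0  1
G_C(20) = 1.
Combined Grundy value = 1 ⊕ 1 ⊕ 1 = 1.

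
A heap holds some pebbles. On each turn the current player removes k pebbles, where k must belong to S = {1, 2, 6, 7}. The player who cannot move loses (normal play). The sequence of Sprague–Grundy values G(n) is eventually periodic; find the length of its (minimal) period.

G(0) = 0
G(1) = mex{0} = 1
G(2) = mex{1,0} = 2
G(3) = mex{2,1} = 0
G(4) = mex{0,2} = 1
G(5) = mex{1,0} = 2
G(6) = mex{2,1,0} = 3
G(7) = mex{3,2,1,0} = 4
G(8) = mex{4,3,2,1} = 0
G(9) = mex{0,4,0,2} = 1
G(10) = mex{1,0,1,0} = 2
G(11) = mex{2,1,2,1} = 0
G(12) = mex{0,2,3,2} = 1
G(13) = mex{1,0,4,3} = 2
G(14) = mex{2,1,0,4} = 3
G(15) = mex{3,2,1,0} = 4
G(16) = mex{4,3,2,1} = 0
G(17) = mex{0,4,0,2} = 1
G(n+8) = G(n) holds for n = 0,…,6 (a full window of length max(S) = 7), so the sequence is purely periodic with period 8.

8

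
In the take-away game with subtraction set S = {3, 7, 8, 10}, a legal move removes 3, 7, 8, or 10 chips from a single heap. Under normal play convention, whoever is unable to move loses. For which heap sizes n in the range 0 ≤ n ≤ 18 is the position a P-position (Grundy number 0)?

n :  0  1  2  3  4  5  6  7  8  9 10 11 12 13 14 15 16 17 18
G :  0  0  0  1  1  1  0  2  2  1  3  3  2  2  4  0  3  0  1
P-positions are exactly the n with G(n) = 0.

0, 1, 2, 6, 15, 17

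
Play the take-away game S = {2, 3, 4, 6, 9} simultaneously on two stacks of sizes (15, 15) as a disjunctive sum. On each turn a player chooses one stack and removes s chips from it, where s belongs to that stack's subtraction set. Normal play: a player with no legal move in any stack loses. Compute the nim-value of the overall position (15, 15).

All stacks use S = {2, 3, 4, 6, 9}:
n :  0  1  2  3  4  5  6  7  8  9 10 11 12 13 14 15
G :  0  0  1  1  2  2  3  3  0  4  1  5  2  0  3  1
Stack A: G(15) = 1.
Stack B: G(15) = 1.
Combined Grundy value = 1 ⊕ 1 = 0.

0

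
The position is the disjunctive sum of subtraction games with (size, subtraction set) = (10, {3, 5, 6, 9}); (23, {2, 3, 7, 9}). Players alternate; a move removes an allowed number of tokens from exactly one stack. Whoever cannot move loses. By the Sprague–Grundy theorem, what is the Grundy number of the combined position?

2

Stack A, S = {3, 5, 6, 9}:
G(0) = 0
G(1) = mex{} = 0
G(2) = mex{} = 0
G(3) = mex{0} = 1
G(4) = mex{0} = 1
G(5) = mex{0,0} = 1
G(6) = mex{1,0,0} = 2
G(7) = mex{1,0,0} = 2
G(8) = mex{1,1,0} = 2
G(9) = mex{2,1,1,0} = 3
G(10) = mex{2,1,1,0} = 3
G_A(10) = 3.
Stack B, S = {2, 3, 7, 9}:
G(0) = 0
G(1) = mex{} = 0
G(2) = mex{0} = 1
G(3) = mex{0,0} = 1
G(4) = mex{1,0} = 2
G(5) = mex{1,1} = 0
G(6) = mex{2,1} = 0
G(7) = mex{0,2,0} = 1
G(8) = mex{0,0,0} = 1
G(9) = mex{1,0,1,0} = 2
G(10) = mex{1,1,1,0} = 2
G(11) = mex{2,1,2,1} = 0
G(12) = mex{2,2,0,1} = 3
G(13) = mex{0,2,0,2} = 1
G(14) = mex{3,0,1,0} = 2
G(15) = mex{1,3,1,0} = 2
G(16) = mex{2,1,2,1} = 0
G(17) = mex{2,2,2,1} = 0
G(18) = mex{0,2,0,2} = 1
G(19) = mex{0,0,3,2} = 1
G(20) = mex{1,0,1,0} = 2
G(21) = mex{1,1,2,3} = 0
G(22) = mex{2,1,2,1} = 0
G(23) = mex{0,2,0,2} = 1
G_B(23) = 1.
Combined Grundy value = 3 ⊕ 1 = 2.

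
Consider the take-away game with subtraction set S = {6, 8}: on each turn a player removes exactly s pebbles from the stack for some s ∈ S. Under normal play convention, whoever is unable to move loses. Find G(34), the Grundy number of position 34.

1

n :  0  1  2  3  4  5  6  7  8  9 10 11 12 13 14 15 16 17 18 19 20 21 22 23 24 25 26 27 28 29 30 31 32 33 34
G :  0  0  0  0  0  0  1  1  1  1  1  1  2  2  0  0  0  0  0  0  1  1  1  1  1  1  2  2  0  0  0  0  0  0  1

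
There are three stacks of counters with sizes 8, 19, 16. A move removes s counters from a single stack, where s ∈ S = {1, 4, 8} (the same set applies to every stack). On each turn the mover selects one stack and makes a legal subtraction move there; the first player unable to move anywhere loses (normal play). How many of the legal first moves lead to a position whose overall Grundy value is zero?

3

All stacks use S = {1, 4, 8}:
G(0) = 0
G(1) = mex{0} = 1
G(2) = mex{1} = 0
G(3) = mex{0} = 1
G(4) = mex{1,0} = 2
G(5) = mex{2,1} = 0
G(6) = mex{0,0} = 1
G(7) = mex{1,1} = 0
G(8) = mex{0,2,0} = 1
G(9) = mex{1,0,1} = 2
G(10) = mex{2,1,0} = 3
G(11) = mex{3,0,1} = 2
G(12) = mex{2,1,2} = 0
G(13) = mex{0,2,0} = 1
G(14) = mex{1,3,1} = 0
G(15) = mex{0,2,0} = 1
G(16) = mex{1,0,1} = 2
G(17) = mex{2,1,2} = 0
G(18) = mex{0,0,3} = 1
G(19) = mex{1,1,2} = 0
Stack A: G(8) = 1.
Stack B: G(19) = 0.
Stack C: G(16) = 2.
Combined Grundy value = 1 ⊕ 0 ⊕ 2 = 3.
A winning move leaves total XOR = 0, i.e. changes one component's Grundy value g to g ⊕ X where X is the current total.
Stack A: need g' = 1⊕3 = 2. Options: 8−1→G=0, 8−4→G=2, 8−8→G=0. Hits: 1.
Stack B: need g' = 0⊕3 = 3. Options: 19−1→G=1, 19−4→G=1, 19−8→G=2. Hits: 0.
Stack C: need g' = 2⊕3 = 1. Options: 16−1→G=1, 16−4→G=0, 16−8→G=1. Hits: 2.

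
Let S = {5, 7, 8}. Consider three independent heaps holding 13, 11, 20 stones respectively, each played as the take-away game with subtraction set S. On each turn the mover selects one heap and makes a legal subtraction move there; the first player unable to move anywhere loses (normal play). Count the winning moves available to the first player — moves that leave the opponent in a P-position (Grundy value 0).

2

All heaps use S = {5, 7, 8}:
n :  0  1  2  3  4  5  6  7  8  9 10 11 12 13 14 15 16 17 18 19 20
G :  0  0  0  0  0  1  1  1  1  1  2  2  2  0  0  0  0  0  1  1  1
Heap A: G(13) = 0.
Heap B: G(11) = 2.
Heap C: G(20) = 1.
Combined Grundy value = 0 ⊕ 2 ⊕ 1 = 3.
A winning move leaves total XOR = 0, i.e. changes one component's Grundy value g to g ⊕ X where X is the current total.
Heap A: need g' = 0⊕3 = 3. Options: 13−5→G=1, 13−7→G=1, 13−8→G=1. Hits: 0.
Heap B: need g' = 2⊕3 = 1. Options: 11−5→G=1, 11−7→G=0, 11−8→G=0. Hits: 1.
Heap C: need g' = 1⊕3 = 2. Options: 20−5→G=0, 20−7→G=0, 20−8→G=2. Hits: 1.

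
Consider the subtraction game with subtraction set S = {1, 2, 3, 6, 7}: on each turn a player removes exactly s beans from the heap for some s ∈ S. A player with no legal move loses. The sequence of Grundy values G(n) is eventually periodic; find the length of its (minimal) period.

n :  0  1  2  3  4  5  6  7  8  9 10 11 12 13 14
G :  0  1  2  3  0  1  2  3  0  1  2  3  0  1  2
G(n+4) = G(n) holds for n = 0,…,6 (a full window of length max(S) = 7), so the sequence is purely periodic with period 4.

4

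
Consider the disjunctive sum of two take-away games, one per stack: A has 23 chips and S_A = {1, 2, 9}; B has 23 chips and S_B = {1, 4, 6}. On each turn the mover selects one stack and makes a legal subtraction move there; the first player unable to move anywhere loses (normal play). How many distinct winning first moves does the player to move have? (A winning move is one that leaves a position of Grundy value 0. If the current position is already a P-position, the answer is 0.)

Stack A, S = {1, 2, 9}:
n :  0  1  2  3  4  5  6  7  8  9 10 11 12 13 14 15 16 17 18 19 20 21 22 23
G :  0  1  2  0  1  2  0  1  2  3  0  1  2  0  1  2  0  1  2  3  0  1  2  0
G_A(23) = 0.
Stack B, S = {1, 4, 6}:
n :  0  1  2  3  4  5  6  7  8  9 10 11 12 13 14 15 16 17 18 19 20 21 22 23
G :  0  1  0  1  2  0  1  0  1  2  0  1  0  1  2  0  1  0  1  2  0  1  0  1
G_B(23) = 1.
Combined Grundy value = 0 ⊕ 1 = 1.
A winning move leaves total XOR = 0, i.e. changes one component's Grundy value g to g ⊕ X where X is the current total.
Stack A: need g' = 0⊕1 = 1. Options: 23−1→G=2, 23−2→G=1, 23−9→G=1. Hits: 2.
Stack B: need g' = 1⊕1 = 0. Options: 23−1→G=0, 23−4→G=2, 23−6→G=0. Hits: 2.

4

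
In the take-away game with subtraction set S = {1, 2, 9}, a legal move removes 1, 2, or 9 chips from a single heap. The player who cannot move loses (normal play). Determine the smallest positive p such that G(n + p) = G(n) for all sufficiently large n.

G(0) = 0
G(1) = mex{0} = 1
G(2) = mex{1,0} = 2
G(3) = mex{2,1} = 0
G(4) = mex{0,2} = 1
G(5) = mex{1,0} = 2
G(6) = mex{2,1} = 0
G(7) = mex{0,2} = 1
G(8) = mex{1,0} = 2
G(9) = mex{2,1,0} = 3
G(10) = mex{3,2,1} = 0
G(11) = mex{0,3,2} = 1
G(12) = mex{1,0,0} = 2
G(13) = mex{2,1,1} = 0
G(14) = mex{0,2,2} = 1
G(15) = mex{1,0,0} = 2
G(16) = mex{2,1,1} = 0
G(17) = mex{0,2,2} = 1
G(18) = mex{1,0,3} = 2
G(19) = mex{2,1,0} = 3
G(20) = mex{3,2,1} = 0
G(21) = mex{0,3,2} = 1
G(n+10) = G(n) holds for n = 0,…,8 (a full window of length max(S) = 9), so the sequence is purely periodic with period 10.

10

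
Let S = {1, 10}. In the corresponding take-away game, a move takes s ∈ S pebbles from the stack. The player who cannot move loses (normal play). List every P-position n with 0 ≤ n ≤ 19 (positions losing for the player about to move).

G(0) = 0
G(1) = mex{0} = 1
G(2) = mex{1} = 0
G(3) = mex{0} = 1
G(4) = mex{1} = 0
G(5) = mex{0} = 1
G(6) = mex{1} = 0
G(7) = mex{0} = 1
G(8) = mex{1} = 0
G(9) = mex{0} = 1
G(10) = mex{1,0} = 2
G(11) = mex{2,1} = 0
G(12) = mex{0,0} = 1
G(13) = mex{1,1} = 0
G(14) = mex{0,0} = 1
G(15) = mex{1,1} = 0
G(16) = mex{0,0} = 1
G(17) = mex{1,1} = 0
G(18) = mex{0,0} = 1
G(19) = mex{1,1} = 0
P-positions are exactly the n with G(n) = 0.

0, 2, 4, 6, 8, 11, 13, 15, 17, 19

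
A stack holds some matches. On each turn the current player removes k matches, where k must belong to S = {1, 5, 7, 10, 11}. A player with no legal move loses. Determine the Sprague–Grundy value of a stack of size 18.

2

n :  0  1  2  3  4  5  6  7  8  9 10 11 12 13 14 15 16 17 18
G :  0  1  0  1  0  1  0  1  0  1  2  3  2  3  2  3  2  3  2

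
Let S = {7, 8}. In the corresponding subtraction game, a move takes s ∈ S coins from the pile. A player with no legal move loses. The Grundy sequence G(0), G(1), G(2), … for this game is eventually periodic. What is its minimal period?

G(0) = 0
G(1) = mex{} = 0
G(2) = mex{} = 0
G(3) = mex{} = 0
G(4) = mex{} = 0
G(5) = mex{} = 0
G(6) = mex{} = 0
G(7) = mex{0} = 1
G(8) = mex{0,0} = 1
G(9) = mex{0,0} = 1
G(10) = mex{0,0} = 1
G(11) = mex{0,0} = 1
G(12) = mex{0,0} = 1
G(13) = mex{0,0} = 1
G(14) = mex{1,0} = 2
G(15) = mex{1,1} = 0
G(16) = mex{1,1} = 0
G(17) = mex{1,1} = 0
G(18) = mex{1,1} = 0
G(19) = mex{1,1} = 0
G(20) = mex{1,1} = 0
G(21) = mex{2,1} = 0
G(22) = mex{0,2} = 1
G(23) = mex{0,0} = 1
G(24) = mex{0,0} = 1
G(25) = mex{0,0} = 1
G(26) = mex{0,0} = 1
G(27) = mex{0,0} = 1
G(28) = mex{0,0} = 1
G(29) = mex{1,0} = 2
G(30) = mex{1,1} = 0
G(31) = mex{1,1} = 0
G(n+15) = G(n) holds for n = 0,…,7 (a full window of length max(S) = 8), so the sequence is purely periodic with period 15.

15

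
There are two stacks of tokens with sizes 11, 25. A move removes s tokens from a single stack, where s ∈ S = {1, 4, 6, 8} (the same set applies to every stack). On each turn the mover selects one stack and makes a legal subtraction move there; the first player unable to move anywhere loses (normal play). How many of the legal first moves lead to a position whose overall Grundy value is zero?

All stacks use S = {1, 4, 6, 8}:
n :  0  1  2  3  4  5  6  7  8  9 10 11 12 13 14 15 16 17 18 19 20 21 22 23 24 25
G :  0  1  0  1  2  0  1  0  1  2  3  2  0  1  0  1  2  0  1  0  1  2  3  2  0  1
Stack A: G(11) = 2.
Stack B: G(25) = 1.
Combined Grundy value = 2 ⊕ 1 = 3.
A winning move leaves total XOR = 0, i.e. changes one component's Grundy value g to g ⊕ X where X is the current total.
Stack A: need g' = 2⊕3 = 1. Options: 11−1→G=3, 11−4→G=0, 11−6→G=0, 11−8→G=1. Hits: 1.
Stack B: need g' = 1⊕3 = 2. Options: 25−1→G=0, 25−4→G=2, 25−6→G=0, 25−8→G=0. Hits: 1.

2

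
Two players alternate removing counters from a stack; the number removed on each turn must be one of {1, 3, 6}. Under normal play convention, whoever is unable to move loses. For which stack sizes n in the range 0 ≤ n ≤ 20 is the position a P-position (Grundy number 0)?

n :  0  1  2  3  4  5  6  7  8  9 10 11 12 13 14 15 16 17 18 19 20
G :  0  1  0  1  0  1  2  3  2  0  1  0  1  0  1  2  3  2  0  1  0
P-positions are exactly the n with G(n) = 0.

0, 2, 4, 9, 11, 13, 18, 20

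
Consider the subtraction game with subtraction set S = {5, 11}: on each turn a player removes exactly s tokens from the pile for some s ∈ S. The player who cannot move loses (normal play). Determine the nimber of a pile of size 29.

2

n :  0  1  2  3  4  5  6  7  8  9 10 11 12 13 14 15 16 17 18 19 20 21 22 23 24 25 26 27 28 29
G :  0  0  0  0  0  1  1  1  1  1  0  2  2  2  2  1  0  0  0  0  0  1  1  1  1  1  0  2  2  2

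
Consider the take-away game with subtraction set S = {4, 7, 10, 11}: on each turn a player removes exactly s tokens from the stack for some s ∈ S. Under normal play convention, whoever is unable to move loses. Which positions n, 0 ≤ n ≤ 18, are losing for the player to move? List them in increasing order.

0, 1, 2, 3, 15, 16, 17, 18

n :  0  1  2  3  4  5  6  7  8  9 10 11 12 13 14 15 16 17 18
G :  0  0  0  0  1  1  1  1  2  2  2  2  3  3  3  0  0  0  0
P-positions are exactly the n with G(n) = 0.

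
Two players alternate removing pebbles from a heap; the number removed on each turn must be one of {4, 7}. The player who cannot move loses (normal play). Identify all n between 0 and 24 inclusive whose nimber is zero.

G(0) = 0
G(1) = mex{} = 0
G(2) = mex{} = 0
G(3) = mex{} = 0
G(4) = mex{0} = 1
G(5) = mex{0} = 1
G(6) = mex{0} = 1
G(7) = mex{0,0} = 1
G(8) = mex{1,0} = 2
G(9) = mex{1,0} = 2
G(10) = mex{1,0} = 2
G(11) = mex{1,1} = 0
G(12) = mex{2,1} = 0
G(13) = mex{2,1} = 0
G(14) = mex{2,1} = 0
G(15) = mex{0,2} = 1
G(16) = mex{0,2} = 1
G(17) = mex{0,2} = 1
G(18) = mex{0,0} = 1
G(19) = mex{1,0} = 2
G(20) = mex{1,0} = 2
G(21) = mex{1,0} = 2
G(22) = mex{1,1} = 0
G(23) = mex{2,1} = 0
G(24) = mex{2,1} = 0
P-positions are exactly the n with G(n) = 0.

0, 1, 2, 3, 11, 12, 13, 14, 22, 23, 24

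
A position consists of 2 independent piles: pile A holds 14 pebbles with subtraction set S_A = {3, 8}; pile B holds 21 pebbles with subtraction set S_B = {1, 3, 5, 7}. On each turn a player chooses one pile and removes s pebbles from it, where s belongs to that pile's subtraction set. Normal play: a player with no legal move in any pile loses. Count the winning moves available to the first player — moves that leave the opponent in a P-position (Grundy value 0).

Pile A, S = {3, 8}:
n :  0  1  2  3  4  5  6  7  8  9 10 11 12 13 14
G :  0  0  0  1  1  1  0  0  2  1  1  0  0  0  1
G_A(14) = 1.
Pile B, S = {1, 3, 5, 7}:
G(0) = 0
G(1) = mex{0} = 1
G(2) = mex{1} = 0
G(3) = mex{0,0} = 1
G(4) = mex{1,1} = 0
G(5) = mex{0,0,0} = 1
G(6) = mex{1,1,1} = 0
G(7) = mex{0,0,0,0} = 1
G(8) = mex{1,1,1,1} = 0
G(9) = mex{0,0,0,0} = 1
G(10) = mex{1,1,1,1} = 0
G(11) = mex{0,0,0,0} = 1
G(12) = mex{1,1,1,1} = 0
G(13) = mex{0,0,0,0} = 1
G(14) = mex{1,1,1,1} = 0
G(15) = mex{0,0,0,0} = 1
G(16) = mex{1,1,1,1} = 0
G(17) = mex{0,0,0,0} = 1
G(18) = mex{1,1,1,1} = 0
G(19) = mex{0,0,0,0} = 1
G(20) = mex{1,1,1,1} = 0
G(21) = mex{0,0,0,0} = 1
G_B(21) = 1.
Combined Grundy value = 1 ⊕ 1 = 0.
A winning move leaves total XOR = 0, i.e. changes one component's Grundy value g to g ⊕ X where X is the current total.
Pile A: target g' = 1⊕0 = 1, but every legal move changes the Grundy value (mex property), so 0 moves.
Pile B: target g' = 1⊕0 = 1, but every legal move changes the Grundy value (mex property), so 0 moves.

0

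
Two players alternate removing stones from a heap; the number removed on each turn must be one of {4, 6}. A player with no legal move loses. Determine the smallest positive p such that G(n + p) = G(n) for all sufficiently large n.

10

n :  0  1  2  3  4  5  6  7  8  9 10 11 12 13 14 15 16 17 18 19 20 21
G :  0  0  0  0  1  1  1  1  2  2  0  0  0  0  1  1  1  1  2  2  0  0
G(n+10) = G(n) holds for n = 0,…,5 (a full window of length max(S) = 6), so the sequence is purely periodic with period 10.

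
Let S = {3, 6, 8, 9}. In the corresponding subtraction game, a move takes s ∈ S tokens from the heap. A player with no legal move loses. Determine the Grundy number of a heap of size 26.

0

G(0) = 0
G(1) = mex{} = 0
G(2) = mex{} = 0
G(3) = mex{0} = 1
G(4) = mex{0} = 1
G(5) = mex{0} = 1
G(6) = mex{1,0} = 2
G(7) = mex{1,0} = 2
G(8) = mex{1,0,0} = 2
G(9) = mex{2,1,0,0} = 3
G(10) = mex{2,1,0,0} = 3
G(11) = mex{2,1,1,0} = 3
G(12) = mex{3,2,1,1} = 0
G(13) = mex{3,2,1,1} = 0
G(14) = mex{3,2,2,1} = 0
G(15) = mex{0,3,2,2} = 1
G(16) = mex{0,3,2,2} = 1
G(17) = mex{0,3,3,2} = 1
G(18) = mex{1,0,3,3} = 2
G(19) = mex{1,0,3,3} = 2
G(20) = mex{1,0,0,3} = 2
G(21) = mex{2,1,0,0} = 3
G(22) = mex{2,1,0,0} = 3
G(23) = mex{2,1,1,0} = 3
G(24) = mex{3,2,1,1} = 0
G(25) = mex{3,2,1,1} = 0
G(26) = mex{3,2,2,1} = 0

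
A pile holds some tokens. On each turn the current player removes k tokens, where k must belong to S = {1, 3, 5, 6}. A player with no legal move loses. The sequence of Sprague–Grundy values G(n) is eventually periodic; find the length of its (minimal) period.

11

n :  0  1  2  3  4  5  6  7  8  9 10 11 12 13 14 15 16 17 18 19 20 21 22 23
G :  0  1  0  1  0  1  2  3  2  3  2  0  1  0  1  0  1  2  3  2  3  2  0  1
G(n+11) = G(n) holds for n = 0,…,5 (a full window of length max(S) = 6), so the sequence is purely periodic with period 11.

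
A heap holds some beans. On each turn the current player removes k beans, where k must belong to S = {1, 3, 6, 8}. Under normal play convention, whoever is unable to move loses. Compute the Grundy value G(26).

2

G(0) = 0
G(1) = mex{0} = 1
G(2) = mex{1} = 0
G(3) = mex{0,0} = 1
G(4) = mex{1,1} = 0
G(5) = mex{0,0} = 1
G(6) = mex{1,1,0} = 2
G(7) = mex{2,0,1} = 3
G(8) = mex{3,1,0,0} = 2
G(9) = mex{2,2,1,1} = 0
G(10) = mex{0,3,0,0} = 1
G(11) = mex{1,2,1,1} = 0
G(12) = mex{0,0,2,0} = 1
G(13) = mex{1,1,3,1} = 0
G(14) = mex{0,0,2,2} = 1
G(15) = mex{1,1,0,3} = 2
G(16) = mex{2,0,1,2} = 3
G(17) = mex{3,1,0,0} = 2
G(18) = mex{2,2,1,1} = 0
G(19) = mex{0,3,0,0} = 1
G(20) = mex{1,2,1,1} = 0
G(21) = mex{0,0,2,0} = 1
G(22) = mex{1,1,3,1} = 0
G(23) = mex{0,0,2,2} = 1
G(24) = mex{1,1,0,3} = 2
G(25) = mex{2,0,1,2} = 3
G(26) = mex{3,1,0,0} = 2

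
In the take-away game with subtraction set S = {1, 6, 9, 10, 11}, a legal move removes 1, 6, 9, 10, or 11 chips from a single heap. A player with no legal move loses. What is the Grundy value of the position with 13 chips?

n :  0  1  2  3  4  5  6  7  8  9 10 11 12 13
G :  0  1  0  1  0  1  2  0  1  2  3  2  3  2

2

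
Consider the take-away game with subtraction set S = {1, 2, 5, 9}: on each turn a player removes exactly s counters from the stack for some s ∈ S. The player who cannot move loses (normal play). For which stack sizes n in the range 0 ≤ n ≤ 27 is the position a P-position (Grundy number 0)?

n :  0  1  2  3  4  5  6  7  8  9 10 11 12 13 14 15 16 17 18 19 20 21 22 23 24 25 26 27
G :  0  1  2  0  1  2  0  1  2  3  0  1  2  0  1  2  0  1  2  3  0  1  2  0  1  2  0  1
P-positions are exactly the n with G(n) = 0.

0, 3, 6, 10, 13, 16, 20, 23, 26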